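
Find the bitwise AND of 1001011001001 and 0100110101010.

AND: 1 only when both bits are 1
  1001011001001
& 0100110101010
---------------
  0000010001000
Decimal: 4809 & 2474 = 136



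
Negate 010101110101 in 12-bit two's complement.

Original: 010101110101
Step 1 - Invert all bits: 101010001010
Step 2 - Add 1: 101010001011
Verification: 010101110101 + 101010001011 = 1000000000000; discarding the end carry (carry out of the top bit) leaves the 12-bit value 000000000000, as required for x + (-x)



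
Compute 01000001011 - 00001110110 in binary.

Method 1 - Direct subtraction (column by column from the right: bit − bit − borrow-in; if negative, add 2 and borrow 1 from the next column):
borrow: 01111101000
        01000001011
-       00001110110
-------------------
        00110010101

Method 2 - Add two's complement:
Two's complement of 00001110110: invert → 11110001001, add 1 → 11110001010
  01000001011
+ 11110001010
-------------
 100110010101  (end carry out of the top bit = 1)
Discarding the end carry: 00110010101
Decimal check:
  01000001011 = 512 + 8 + 2 + 1 = 523
  00001110110 = 64 + 32 + 16 + 4 + 2 = 118
  523 - 118 = 405, and 00110010101 = 256 + 128 + 16 + 4 + 1 = 405 ✓



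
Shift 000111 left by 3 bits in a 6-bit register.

Original: 000111 (decimal 7)
Shift left by 3 positions
Append 3 zeros on the right
Result: 111000 (decimal 56)
Equivalent: 7 << 3 = 7 × 2^3 = 56



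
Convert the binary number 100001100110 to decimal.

Sum of powers of 2 for each 1-bit:
2^1 + 2^2 + 2^5 + 2^6 + 2^11
= 2 + 4 + 32 + 64 + 2048
= 2150



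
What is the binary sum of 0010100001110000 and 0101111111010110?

Add column by column from the right: bit + bit + carry-in; write the sum mod 2, carry 1 when the sum is 2 or 3.
carry:  1111111111100000
        0010100001110000
+       0101111111010110
------------------------
       01000100001000110
(the carry out of the leftmost column, 0, becomes the leading bit)
Decimal check:
  0010100001110000 = 8192 + 2048 + 64 + 32 + 16 = 10352
  0101111111010110 = 16384 + 4096 + 2048 + 1024 + 512 + 256 + 128 + 64 + 16 + 4 + 2 = 24534
  10352 + 24534 = 34886, and 01000100001000110 = 32768 + 2048 + 64 + 4 + 2 = 34886 ✓



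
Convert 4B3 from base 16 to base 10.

Expand by place value (powers of 16):
Digit values: B = 11
4B3 = 4 × 16^2 + 11 × 16^1 + 3 × 16^0
= 4 × 256 + 11 × 16 + 3 × 1
= 1024 + 176 + 3
= 1203



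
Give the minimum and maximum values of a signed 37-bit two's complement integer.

For 37-bit two's complement:
Minimum: -2^36 = -68719476736
Maximum: 2^36 - 1 = 68719476735



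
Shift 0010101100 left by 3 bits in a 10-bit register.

Original: 0010101100 (decimal 172)
Shift left by 3 positions
Append 3 zeros on the right and drop the 3 high bits that overflow the 10-bit width
Result: 0101100000 (decimal 352)
Equivalent: 172 << 3 = 172 × 2^3 = 1376, truncated to 10 bits = 352



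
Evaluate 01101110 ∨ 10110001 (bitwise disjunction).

OR: 1 when either bit is 1
  01101110
| 10110001
----------
  11111111
Decimal: 110 | 177 = 255



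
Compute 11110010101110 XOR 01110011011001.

XOR: 1 when bits differ
  11110010101110
^ 01110011011001
----------------
  10000001110111
Decimal: 15534 ^ 7385 = 8311



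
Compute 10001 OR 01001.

OR: 1 when either bit is 1
  10001
| 01001
-------
  11001
Decimal: 17 | 9 = 25



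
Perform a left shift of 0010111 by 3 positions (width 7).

Original: 0010111 (decimal 23)
Shift left by 3 positions
Append 3 zeros on the right and drop the 3 high bits that overflow the 7-bit width
Result: 0111000 (decimal 56)
Equivalent: 23 << 3 = 23 × 2^3 = 184, truncated to 7 bits = 56



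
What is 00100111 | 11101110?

OR: 1 when either bit is 1
  00100111
| 11101110
----------
  11101111
Decimal: 39 | 238 = 239



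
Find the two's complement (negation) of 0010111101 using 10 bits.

Original: 0010111101
Step 1 - Invert all bits: 1101000010
Step 2 - Add 1: 1101000011
Verification: 0010111101 + 1101000011 = 10000000000; discarding the end carry (carry out of the top bit) leaves the 10-bit value 0000000000, as required for x + (-x)



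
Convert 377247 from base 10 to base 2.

Using repeated division by 2:
377247 ÷ 2 = 188623 remainder 1
188623 ÷ 2 = 94311 remainder 1
94311 ÷ 2 = 47155 remainder 1
47155 ÷ 2 = 23577 remainder 1
23577 ÷ 2 = 11788 remainder 1
11788 ÷ 2 = 5894 remainder 0
5894 ÷ 2 = 2947 remainder 0
2947 ÷ 2 = 1473 remainder 1
1473 ÷ 2 = 736 remainder 1
736 ÷ 2 = 368 remainder 0
368 ÷ 2 = 184 remainder 0
184 ÷ 2 = 92 remainder 0
92 ÷ 2 = 46 remainder 0
46 ÷ 2 = 23 remainder 0
23 ÷ 2 = 11 remainder 1
11 ÷ 2 = 5 remainder 1
5 ÷ 2 = 2 remainder 1
2 ÷ 2 = 1 remainder 0
1 ÷ 2 = 0 remainder 1
Reading remainders bottom to top: 1011100000110011111



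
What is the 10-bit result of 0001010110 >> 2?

Original: 0001010110 (decimal 86)
Shift right by 2 positions
Drop the 2 low bits; fill with zeros on the left
Result: 0000010101 (decimal 21)
Equivalent: 86 >> 2 = 86 ÷ 2^2 = 21



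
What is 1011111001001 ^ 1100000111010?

XOR: 1 when bits differ
  1011111001001
^ 1100000111010
---------------
  0111111110011
Decimal: 6089 ^ 6202 = 4083



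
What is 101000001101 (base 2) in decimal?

Sum of powers of 2 for each 1-bit:
2^0 + 2^2 + 2^3 + 2^9 + 2^11
= 1 + 4 + 8 + 512 + 2048
= 2573



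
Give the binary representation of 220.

Using repeated division by 2:
220 ÷ 2 = 110 remainder 0
110 ÷ 2 = 55 remainder 0
55 ÷ 2 = 27 remainder 1
27 ÷ 2 = 13 remainder 1
13 ÷ 2 = 6 remainder 1
6 ÷ 2 = 3 remainder 0
3 ÷ 2 = 1 remainder 1
1 ÷ 2 = 0 remainder 1
Reading remainders bottom to top: 11011100



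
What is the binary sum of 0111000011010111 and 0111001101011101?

Add column by column from the right: bit + bit + carry-in; write the sum mod 2, carry 1 when the sum is 2 or 3.
carry:  1110011110111110
        0111000011010111
+       0111001101011101
------------------------
       01110010000110100
(the carry out of the leftmost column, 0, becomes the leading bit)
Decimal check:
  0111000011010111 = 16384 + 8192 + 4096 + 128 + 64 + 16 + 4 + 2 + 1 = 28887
  0111001101011101 = 16384 + 8192 + 4096 + 512 + 256 + 64 + 16 + 8 + 4 + 1 = 29533
  28887 + 29533 = 58420, and 01110010000110100 = 32768 + 16384 + 8192 + 1024 + 32 + 16 + 4 = 58420 ✓



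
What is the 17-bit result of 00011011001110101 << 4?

Original: 00011011001110101 (decimal 13941)
Shift left by 4 positions
Append 4 zeros on the right and drop the 4 high bits that overflow the 17-bit width
Result: 10110011101010000 (decimal 91984)
Equivalent: 13941 << 4 = 13941 × 2^4 = 223056, truncated to 17 bits = 91984



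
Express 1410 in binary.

Using repeated division by 2:
1410 ÷ 2 = 705 remainder 0
705 ÷ 2 = 352 remainder 1
352 ÷ 2 = 176 remainder 0
176 ÷ 2 = 88 remainder 0
88 ÷ 2 = 44 remainder 0
44 ÷ 2 = 22 remainder 0
22 ÷ 2 = 11 remainder 0
11 ÷ 2 = 5 remainder 1
5 ÷ 2 = 2 remainder 1
2 ÷ 2 = 1 remainder 0
1 ÷ 2 = 0 remainder 1
Reading remainders bottom to top: 10110000010



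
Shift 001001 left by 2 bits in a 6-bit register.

Original: 001001 (decimal 9)
Shift left by 2 positions
Append 2 zeros on the right
Result: 100100 (decimal 36)
Equivalent: 9 << 2 = 9 × 2^2 = 36



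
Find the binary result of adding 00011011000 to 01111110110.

Add column by column from the right: bit + bit + carry-in; write the sum mod 2, carry 1 when the sum is 2 or 3.
carry:  11111100000
        00011011000
+       01111110110
-------------------
       010011001110
(the carry out of the leftmost column, 0, becomes the leading bit)
Decimal check:
  00011011000 = 128 + 64 + 16 + 8 = 216
  01111110110 = 512 + 256 + 128 + 64 + 32 + 16 + 4 + 2 = 1014
  216 + 1014 = 1230, and 010011001110 = 1024 + 128 + 64 + 8 + 4 + 2 = 1230 ✓



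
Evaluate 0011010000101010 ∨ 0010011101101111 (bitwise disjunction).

OR: 1 when either bit is 1
  0011010000101010
| 0010011101101111
------------------
  0011011101101111
Decimal: 13354 | 10095 = 14191



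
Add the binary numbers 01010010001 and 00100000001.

Add column by column from the right: bit + bit + carry-in; write the sum mod 2, carry 1 when the sum is 2 or 3.
carry:  00000000010
        01010010001
+       00100000001
-------------------
       001110010010
(the carry out of the leftmost column, 0, becomes the leading bit)
Decimal check:
  01010010001 = 512 + 128 + 16 + 1 = 657
  00100000001 = 256 + 1 = 257
  657 + 257 = 914, and 001110010010 = 512 + 256 + 128 + 16 + 2 = 914 ✓



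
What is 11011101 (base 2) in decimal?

Sum of powers of 2 for each 1-bit:
2^0 + 2^2 + 2^3 + 2^4 + 2^6 + 2^7
= 1 + 4 + 8 + 16 + 64 + 128
= 221



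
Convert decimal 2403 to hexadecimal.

Using repeated division by 16 (digits 10–15 are A–F):
2403 ÷ 16 = 150 remainder 3
150 ÷ 16 = 9 remainder 6
9 ÷ 16 = 0 remainder 9
Reading remainders bottom to top: 963



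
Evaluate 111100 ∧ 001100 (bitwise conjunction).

AND: 1 only when both bits are 1
  111100
& 001100
--------
  001100
Decimal: 60 & 12 = 12



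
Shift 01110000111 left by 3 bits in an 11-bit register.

Original: 01110000111 (decimal 903)
Shift left by 3 positions
Append 3 zeros on the right and drop the 3 high bits that overflow the 11-bit width
Result: 10000111000 (decimal 1080)
Equivalent: 903 << 3 = 903 × 2^3 = 7224, truncated to 11 bits = 1080



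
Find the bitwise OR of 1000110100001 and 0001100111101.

OR: 1 when either bit is 1
  1000110100001
| 0001100111101
---------------
  1001110111101
Decimal: 4513 | 829 = 5053



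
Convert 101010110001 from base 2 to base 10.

Sum of powers of 2 for each 1-bit:
2^0 + 2^4 + 2^5 + 2^7 + 2^9 + 2^11
= 1 + 16 + 32 + 128 + 512 + 2048
= 2737



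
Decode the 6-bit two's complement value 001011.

Binary: 001011
Sign bit: 0 (non-negative)
Read directly as an unsigned value:
001011 = 8 + 2 + 1 = 11
Value: 11



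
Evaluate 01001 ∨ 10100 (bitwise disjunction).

OR: 1 when either bit is 1
  01001
| 10100
-------
  11101
Decimal: 9 | 20 = 29



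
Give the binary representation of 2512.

Using repeated division by 2:
2512 ÷ 2 = 1256 remainder 0
1256 ÷ 2 = 628 remainder 0
628 ÷ 2 = 314 remainder 0
314 ÷ 2 = 157 remainder 0
157 ÷ 2 = 78 remainder 1
78 ÷ 2 = 39 remainder 0
39 ÷ 2 = 19 remainder 1
19 ÷ 2 = 9 remainder 1
9 ÷ 2 = 4 remainder 1
4 ÷ 2 = 2 remainder 0
2 ÷ 2 = 1 remainder 0
1 ÷ 2 = 0 remainder 1
Reading remainders bottom to top: 100111010000



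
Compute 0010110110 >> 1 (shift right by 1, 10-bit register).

Original: 0010110110 (decimal 182)
Shift right by 1 position
Drop the 1 low bit; fill with zero on the left
Result: 0001011011 (decimal 91)
Equivalent: 182 >> 1 = 182 ÷ 2^1 = 91



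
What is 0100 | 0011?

OR: 1 when either bit is 1
  0100
| 0011
------
  0111
Decimal: 4 | 3 = 7



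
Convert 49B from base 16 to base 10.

Expand by place value (powers of 16):
Digit values: B = 11
49B = 4 × 16^2 + 9 × 16^1 + 11 × 16^0
= 4 × 256 + 9 × 16 + 11 × 1
= 1024 + 144 + 11
= 1179



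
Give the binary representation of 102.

Using repeated division by 2:
102 ÷ 2 = 51 remainder 0
51 ÷ 2 = 25 remainder 1
25 ÷ 2 = 12 remainder 1
12 ÷ 2 = 6 remainder 0
6 ÷ 2 = 3 remainder 0
3 ÷ 2 = 1 remainder 1
1 ÷ 2 = 0 remainder 1
Reading remainders bottom to top: 1100110



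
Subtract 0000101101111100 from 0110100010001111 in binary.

Method 1 - Direct subtraction (column by column from the right: bit − bit − borrow-in; if negative, add 2 and borrow 1 from the next column):
borrow: 0011111011100000
        0110100010001111
-       0000101101111100
------------------------
        0101110100010011

Method 2 - Add two's complement:
Two's complement of 0000101101111100: invert → 1111010010000011, add 1 → 1111010010000100
  0110100010001111
+ 1111010010000100
------------------
 10101110100010011  (end carry out of the top bit = 1)
Discarding the end carry: 0101110100010011
Decimal check:
  0110100010001111 = 16384 + 8192 + 2048 + 128 + 8 + 4 + 2 + 1 = 26767
  0000101101111100 = 2048 + 512 + 256 + 64 + 32 + 16 + 8 + 4 = 2940
  26767 - 2940 = 23827, and 0101110100010011 = 16384 + 4096 + 2048 + 1024 + 256 + 16 + 2 + 1 = 23827 ✓



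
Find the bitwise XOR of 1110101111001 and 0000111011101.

XOR: 1 when bits differ
  1110101111001
^ 0000111011101
---------------
  1110010100100
Decimal: 7545 ^ 477 = 7332



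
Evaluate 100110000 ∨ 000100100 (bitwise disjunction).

OR: 1 when either bit is 1
  100110000
| 000100100
-----------
  100110100
Decimal: 304 | 36 = 308



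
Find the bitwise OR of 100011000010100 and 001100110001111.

OR: 1 when either bit is 1
  100011000010100
| 001100110001111
-----------------
  101111110011111
Decimal: 17940 | 6543 = 24479



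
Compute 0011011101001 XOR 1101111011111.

XOR: 1 when bits differ
  0011011101001
^ 1101111011111
---------------
  1110100110110
Decimal: 1769 ^ 7135 = 7478



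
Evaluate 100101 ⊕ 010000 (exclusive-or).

XOR: 1 when bits differ
  100101
^ 010000
--------
  110101
Decimal: 37 ^ 16 = 53



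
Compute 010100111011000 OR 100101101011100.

OR: 1 when either bit is 1
  010100111011000
| 100101101011100
-----------------
  110101111011100
Decimal: 10712 | 19292 = 27612



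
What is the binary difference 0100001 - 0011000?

Method 1 - Direct subtraction (column by column from the right: bit − bit − borrow-in; if negative, add 2 and borrow 1 from the next column):
borrow: 0110000
        0100001
-       0011000
---------------
        0001001

Method 2 - Add two's complement:
Two's complement of 0011000: invert → 1100111, add 1 → 1101000
  0100001
+ 1101000
---------
 10001001  (end carry out of the top bit = 1)
Discarding the end carry: 0001001
Decimal check:
  0100001 = 32 + 1 = 33
  0011000 = 16 + 8 = 24
  33 - 24 = 9, and 0001001 = 8 + 1 = 9 ✓



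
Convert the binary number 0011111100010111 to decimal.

Sum of powers of 2 for each 1-bit:
2^0 + 2^1 + 2^2 + 2^4 + 2^8 + 2^9 + 2^10 + 2^11 + 2^12 + 2^13
= 1 + 2 + 4 + 16 + 256 + 512 + 1024 + 2048 + 4096 + 8192
= 16151



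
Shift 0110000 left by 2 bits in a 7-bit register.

Original: 0110000 (decimal 48)
Shift left by 2 positions
Append 2 zeros on the right and drop the 2 high bits that overflow the 7-bit width
Result: 1000000 (decimal 64)
Equivalent: 48 << 2 = 48 × 2^2 = 192, truncated to 7 bits = 64



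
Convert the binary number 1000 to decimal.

Sum of powers of 2 for each 1-bit:
2^3
= 8
= 8



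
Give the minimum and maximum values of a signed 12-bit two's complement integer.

For 12-bit two's complement:
Minimum: -2^11 = -2048
Maximum: 2^11 - 1 = 2047



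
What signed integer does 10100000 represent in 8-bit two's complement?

Binary: 10100000
Sign bit: 1 (negative)
Invert: 01011111
Add 1:  01100000
Magnitude: 01100000 = 64 + 32 = 96
Value: -96



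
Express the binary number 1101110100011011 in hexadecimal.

Group into 4-bit nibbles from right:
  1101 = D
  1101 = D
  0001 = 1
  1011 = B
Result: DD1B



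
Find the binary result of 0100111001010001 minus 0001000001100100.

Method 1 - Direct subtraction (column by column from the right: bit − bit − borrow-in; if negative, add 2 and borrow 1 from the next column):
borrow: 0110001111011000
        0100111001010001
-       0001000001100100
------------------------
        0011110111101101

Method 2 - Add two's complement:
Two's complement of 0001000001100100: invert → 1110111110011011, add 1 → 1110111110011100
  0100111001010001
+ 1110111110011100
------------------
 10011110111101101  (end carry out of the top bit = 1)
Discarding the end carry: 0011110111101101
Decimal check:
  0100111001010001 = 16384 + 2048 + 1024 + 512 + 64 + 16 + 1 = 20049
  0001000001100100 = 4096 + 64 + 32 + 4 = 4196
  20049 - 4196 = 15853, and 0011110111101101 = 8192 + 4096 + 2048 + 1024 + 256 + 128 + 64 + 32 + 8 + 4 + 1 = 15853 ✓



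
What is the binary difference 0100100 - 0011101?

Method 1 - Direct subtraction (column by column from the right: bit − bit − borrow-in; if negative, add 2 and borrow 1 from the next column):
borrow: 0111110
        0100100
-       0011101
---------------
        0000111

Method 2 - Add two's complement:
Two's complement of 0011101: invert → 1100010, add 1 → 1100011
  0100100
+ 1100011
---------
 10000111  (end carry out of the top bit = 1)
Discarding the end carry: 0000111
Decimal check:
  0100100 = 32 + 4 = 36
  0011101 = 16 + 8 + 4 + 1 = 29
  36 - 29 = 7, and 0000111 = 4 + 2 + 1 = 7 ✓



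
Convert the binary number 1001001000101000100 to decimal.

Sum of powers of 2 for each 1-bit:
2^2 + 2^6 + 2^8 + 2^12 + 2^15 + 2^18
= 4 + 64 + 256 + 4096 + 32768 + 262144
= 299332



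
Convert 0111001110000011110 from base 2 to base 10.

Sum of powers of 2 for each 1-bit:
2^1 + 2^2 + 2^3 + 2^4 + 2^10 + 2^11 + 2^12 + 2^15 + 2^16 + 2^17
= 2 + 4 + 8 + 16 + 1024 + 2048 + 4096 + 32768 + 65536 + 131072
= 236574



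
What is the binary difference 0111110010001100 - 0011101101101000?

Method 1 - Direct subtraction (column by column from the right: bit − bit − borrow-in; if negative, add 2 and borrow 1 from the next column):
borrow: 0000011011000000
        0111110010001100
-       0011101101101000
------------------------
        0100000100100100

Method 2 - Add two's complement:
Two's complement of 0011101101101000: invert → 1100010010010111, add 1 → 1100010010011000
  0111110010001100
+ 1100010010011000
------------------
 10100000100100100  (end carry out of the top bit = 1)
Discarding the end carry: 0100000100100100
Decimal check:
  0111110010001100 = 16384 + 8192 + 4096 + 2048 + 1024 + 128 + 8 + 4 = 31884
  0011101101101000 = 8192 + 4096 + 2048 + 512 + 256 + 64 + 32 + 8 = 15208
  31884 - 15208 = 16676, and 0100000100100100 = 16384 + 256 + 32 + 4 = 16676 ✓



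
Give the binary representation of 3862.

Using repeated division by 2:
3862 ÷ 2 = 1931 remainder 0
1931 ÷ 2 = 965 remainder 1
965 ÷ 2 = 482 remainder 1
482 ÷ 2 = 241 remainder 0
241 ÷ 2 = 120 remainder 1
120 ÷ 2 = 60 remainder 0
60 ÷ 2 = 30 remainder 0
30 ÷ 2 = 15 remainder 0
15 ÷ 2 = 7 remainder 1
7 ÷ 2 = 3 remainder 1
3 ÷ 2 = 1 remainder 1
1 ÷ 2 = 0 remainder 1
Reading remainders bottom to top: 111100010110



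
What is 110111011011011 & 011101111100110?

AND: 1 only when both bits are 1
  110111011011011
& 011101111100110
-----------------
  010101011000010
Decimal: 28379 & 15334 = 10946



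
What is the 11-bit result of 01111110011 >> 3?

Original: 01111110011 (decimal 1011)
Shift right by 3 positions
Drop the 3 low bits; fill with zeros on the left
Result: 00001111110 (decimal 126)
Equivalent: 1011 >> 3 = 1011 ÷ 2^3 = 126



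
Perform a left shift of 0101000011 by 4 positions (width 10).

Original: 0101000011 (decimal 323)
Shift left by 4 positions
Append 4 zeros on the right and drop the 4 high bits that overflow the 10-bit width
Result: 0000110000 (decimal 48)
Equivalent: 323 << 4 = 323 × 2^4 = 5168, truncated to 10 bits = 48



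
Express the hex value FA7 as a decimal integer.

Expand by place value (powers of 16):
Digit values: F = 15, A = 10
FA7 = 15 × 16^2 + 10 × 16^1 + 7 × 16^0
= 15 × 256 + 10 × 16 + 7 × 1
= 3840 + 160 + 7
= 4007



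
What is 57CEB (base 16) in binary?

Convert each hex digit to 4 bits:
  5 = 0101
  7 = 0111
  C = 1100
  E = 1110
  B = 1011
Concatenate: 01010111110011101011



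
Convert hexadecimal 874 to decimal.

Expand by place value (powers of 16):
874 = 8 × 16^2 + 7 × 16^1 + 4 × 16^0
= 8 × 256 + 7 × 16 + 4 × 1
= 2048 + 112 + 4
= 2164



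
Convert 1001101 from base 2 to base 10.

Sum of powers of 2 for each 1-bit:
2^0 + 2^2 + 2^3 + 2^6
= 1 + 4 + 8 + 64
= 77



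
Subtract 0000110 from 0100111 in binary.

Method 1 - Direct subtraction (column by column from the right: bit − bit − borrow-in; if negative, add 2 and borrow 1 from the next column):
borrow: 0000000
        0100111
-       0000110
---------------
        0100001

Method 2 - Add two's complement:
Two's complement of 0000110: invert → 1111001, add 1 → 1111010
  0100111
+ 1111010
---------
 10100001  (end carry out of the top bit = 1)
Discarding the end carry: 0100001
Decimal check:
  0100111 = 32 + 4 + 2 + 1 = 39
  0000110 = 4 + 2 = 6
  39 - 6 = 33, and 0100001 = 32 + 1 = 33 ✓



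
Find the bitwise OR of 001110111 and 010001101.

OR: 1 when either bit is 1
  001110111
| 010001101
-----------
  011111111
Decimal: 119 | 141 = 255



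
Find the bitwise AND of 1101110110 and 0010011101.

AND: 1 only when both bits are 1
  1101110110
& 0010011101
------------
  0000010100
Decimal: 886 & 157 = 20



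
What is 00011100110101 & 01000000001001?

AND: 1 only when both bits are 1
  00011100110101
& 01000000001001
----------------
  00000000000001
Decimal: 1845 & 4105 = 1



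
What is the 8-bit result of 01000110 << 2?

Original: 01000110 (decimal 70)
Shift left by 2 positions
Append 2 zeros on the right and drop the 2 high bits that overflow the 8-bit width
Result: 00011000 (decimal 24)
Equivalent: 70 << 2 = 70 × 2^2 = 280, truncated to 8 bits = 24



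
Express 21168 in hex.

Using repeated division by 16 (digits 10–15 are A–F):
21168 ÷ 16 = 1323 remainder 0
1323 ÷ 16 = 82 remainder 11 (B)
82 ÷ 16 = 5 remainder 2
5 ÷ 16 = 0 remainder 5
Reading remainders bottom to top: 52B0



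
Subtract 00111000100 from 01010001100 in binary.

Method 1 - Direct subtraction (column by column from the right: bit − bit − borrow-in; if negative, add 2 and borrow 1 from the next column):
borrow: 01110000000
        01010001100
-       00111000100
-------------------
        00011001000

Method 2 - Add two's complement:
Two's complement of 00111000100: invert → 11000111011, add 1 → 11000111100
  01010001100
+ 11000111100
-------------
 100011001000  (end carry out of the top bit = 1)
Discarding the end carry: 00011001000
Decimal check:
  01010001100 = 512 + 128 + 8 + 4 = 652
  00111000100 = 256 + 128 + 64 + 4 = 452
  652 - 452 = 200, and 00011001000 = 128 + 64 + 8 = 200 ✓



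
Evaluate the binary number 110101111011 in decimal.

Sum of powers of 2 for each 1-bit:
2^0 + 2^1 + 2^3 + 2^4 + 2^5 + 2^6 + 2^8 + 2^10 + 2^11
= 1 + 2 + 8 + 16 + 32 + 64 + 256 + 1024 + 2048
= 3451



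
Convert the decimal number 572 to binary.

Using repeated division by 2:
572 ÷ 2 = 286 remainder 0
286 ÷ 2 = 143 remainder 0
143 ÷ 2 = 71 remainder 1
71 ÷ 2 = 35 remainder 1
35 ÷ 2 = 17 remainder 1
17 ÷ 2 = 8 remainder 1
8 ÷ 2 = 4 remainder 0
4 ÷ 2 = 2 remainder 0
2 ÷ 2 = 1 remainder 0
1 ÷ 2 = 0 remainder 1
Reading remainders bottom to top: 1000111100



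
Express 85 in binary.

Using repeated division by 2:
85 ÷ 2 = 42 remainder 1
42 ÷ 2 = 21 remainder 0
21 ÷ 2 = 10 remainder 1
10 ÷ 2 = 5 remainder 0
5 ÷ 2 = 2 remainder 1
2 ÷ 2 = 1 remainder 0
1 ÷ 2 = 0 remainder 1
Reading remainders bottom to top: 1010101



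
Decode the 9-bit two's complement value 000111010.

Binary: 000111010
Sign bit: 0 (non-negative)
Read directly as an unsigned value:
000111010 = 32 + 16 + 8 + 2 = 58
Value: 58



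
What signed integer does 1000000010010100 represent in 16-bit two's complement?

Binary: 1000000010010100
Sign bit: 1 (negative)
Invert: 0111111101101011
Add 1:  0111111101101100
Magnitude: 0111111101101100 = 16384 + 8192 + 4096 + 2048 + 1024 + 512 + 256 + 64 + 32 + 8 + 4 = 32620
Value: -32620



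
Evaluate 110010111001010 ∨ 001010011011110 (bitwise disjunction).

OR: 1 when either bit is 1
  110010111001010
| 001010011011110
-----------------
  111010111011110
Decimal: 26058 | 5342 = 30174



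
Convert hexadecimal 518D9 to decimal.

Expand by place value (powers of 16):
Digit values: D = 13
518D9 = 5 × 16^4 + 1 × 16^3 + 8 × 16^2 + 13 × 16^1 + 9 × 16^0
= 5 × 65536 + 1 × 4096 + 8 × 256 + 13 × 16 + 9 × 1
= 327680 + 4096 + 2048 + 208 + 9
= 334041



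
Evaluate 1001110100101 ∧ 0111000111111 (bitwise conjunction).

AND: 1 only when both bits are 1
  1001110100101
& 0111000111111
---------------
  0001000100101
Decimal: 5029 & 3647 = 549



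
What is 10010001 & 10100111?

AND: 1 only when both bits are 1
  10010001
& 10100111
----------
  10000001
Decimal: 145 & 167 = 129



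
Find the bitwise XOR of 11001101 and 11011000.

XOR: 1 when bits differ
  11001101
^ 11011000
----------
  00010101
Decimal: 205 ^ 216 = 21



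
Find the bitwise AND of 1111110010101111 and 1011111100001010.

AND: 1 only when both bits are 1
  1111110010101111
& 1011111100001010
------------------
  1011110000001010
Decimal: 64687 & 48906 = 48138



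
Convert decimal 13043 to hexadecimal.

Using repeated division by 16 (digits 10–15 are A–F):
13043 ÷ 16 = 815 remainder 3
815 ÷ 16 = 50 remainder 15 (F)
50 ÷ 16 = 3 remainder 2
3 ÷ 16 = 0 remainder 3
Reading remainders bottom to top: 32F3



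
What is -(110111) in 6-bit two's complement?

Original (sign bit 1, negative): 110111
Step 1 - Invert all bits: 001000
Step 2 - Add 1: 001001
Verification: 110111 + 001001 = 1000000; discarding the end carry (carry out of the top bit) leaves the 6-bit value 000000, as required for x + (-x)



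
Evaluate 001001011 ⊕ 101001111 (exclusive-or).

XOR: 1 when bits differ
  001001011
^ 101001111
-----------
  100000100
Decimal: 75 ^ 335 = 260



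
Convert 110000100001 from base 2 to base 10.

Sum of powers of 2 for each 1-bit:
2^0 + 2^5 + 2^10 + 2^11
= 1 + 32 + 1024 + 2048
= 3105



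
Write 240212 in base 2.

Using repeated division by 2:
240212 ÷ 2 = 120106 remainder 0
120106 ÷ 2 = 60053 remainder 0
60053 ÷ 2 = 30026 remainder 1
30026 ÷ 2 = 15013 remainder 0
15013 ÷ 2 = 7506 remainder 1
7506 ÷ 2 = 3753 remainder 0
3753 ÷ 2 = 1876 remainder 1
1876 ÷ 2 = 938 remainder 0
938 ÷ 2 = 469 remainder 0
469 ÷ 2 = 234 remainder 1
234 ÷ 2 = 117 remainder 0
117 ÷ 2 = 58 remainder 1
58 ÷ 2 = 29 remainder 0
29 ÷ 2 = 14 remainder 1
14 ÷ 2 = 7 remainder 0
7 ÷ 2 = 3 remainder 1
3 ÷ 2 = 1 remainder 1
1 ÷ 2 = 0 remainder 1
Reading remainders bottom to top: 111010101001010100



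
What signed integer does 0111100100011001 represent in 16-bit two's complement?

Binary: 0111100100011001
Sign bit: 0 (non-negative)
Read directly as an unsigned value:
0111100100011001 = 16384 + 8192 + 4096 + 2048 + 256 + 16 + 8 + 1 = 31001
Value: 31001



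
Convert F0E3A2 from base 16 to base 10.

Expand by place value (powers of 16):
Digit values: F = 15, E = 14, A = 10
F0E3A2 = 15 × 16^5 + 0 × 16^4 + 14 × 16^3 + 3 × 16^2 + 10 × 16^1 + 2 × 16^0
= 15 × 1048576 + 0 × 65536 + 14 × 4096 + 3 × 256 + 10 × 16 + 2 × 1
= 15728640 + 0 + 57344 + 768 + 160 + 2
= 15786914



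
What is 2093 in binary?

Using repeated division by 2:
2093 ÷ 2 = 1046 remainder 1
1046 ÷ 2 = 523 remainder 0
523 ÷ 2 = 261 remainder 1
261 ÷ 2 = 130 remainder 1
130 ÷ 2 = 65 remainder 0
65 ÷ 2 = 32 remainder 1
32 ÷ 2 = 16 remainder 0
16 ÷ 2 = 8 remainder 0
8 ÷ 2 = 4 remainder 0
4 ÷ 2 = 2 remainder 0
2 ÷ 2 = 1 remainder 0
1 ÷ 2 = 0 remainder 1
Reading remainders bottom to top: 100000101101



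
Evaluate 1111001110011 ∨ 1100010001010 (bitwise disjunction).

OR: 1 when either bit is 1
  1111001110011
| 1100010001010
---------------
  1111011111011
Decimal: 7795 | 6282 = 7931



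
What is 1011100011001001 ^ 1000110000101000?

XOR: 1 when bits differ
  1011100011001001
^ 1000110000101000
------------------
  0011010011100001
Decimal: 47305 ^ 35880 = 13537



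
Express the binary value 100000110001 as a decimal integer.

Sum of powers of 2 for each 1-bit:
2^0 + 2^4 + 2^5 + 2^11
= 1 + 16 + 32 + 2048
= 2097



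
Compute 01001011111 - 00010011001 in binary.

Method 1 - Direct subtraction (column by column from the right: bit − bit − borrow-in; if negative, add 2 and borrow 1 from the next column):
borrow: 01100000000
        01001011111
-       00010011001
-------------------
        00111000110

Method 2 - Add two's complement:
Two's complement of 00010011001: invert → 11101100110, add 1 → 11101100111
  01001011111
+ 11101100111
-------------
 100111000110  (end carry out of the top bit = 1)
Discarding the end carry: 00111000110
Decimal check:
  01001011111 = 512 + 64 + 16 + 8 + 4 + 2 + 1 = 607
  00010011001 = 128 + 16 + 8 + 1 = 153
  607 - 153 = 454, and 00111000110 = 256 + 128 + 64 + 4 + 2 = 454 ✓



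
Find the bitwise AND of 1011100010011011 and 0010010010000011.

AND: 1 only when both bits are 1
  1011100010011011
& 0010010010000011
------------------
  0010000010000011
Decimal: 47259 & 9347 = 8323



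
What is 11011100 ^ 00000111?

XOR: 1 when bits differ
  11011100
^ 00000111
----------
  11011011
Decimal: 220 ^ 7 = 219



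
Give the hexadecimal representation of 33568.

Using repeated division by 16 (digits 10–15 are A–F):
33568 ÷ 16 = 2098 remainder 0
2098 ÷ 16 = 131 remainder 2
131 ÷ 16 = 8 remainder 3
8 ÷ 16 = 0 remainder 8
Reading remainders bottom to top: 8320



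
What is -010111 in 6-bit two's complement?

Original: 010111
Step 1 - Invert all bits: 101000
Step 2 - Add 1: 101001
Verification: 010111 + 101001 = 1000000; discarding the end carry (carry out of the top bit) leaves the 6-bit value 000000, as required for x + (-x)



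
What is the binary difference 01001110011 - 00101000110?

Method 1 - Direct subtraction (column by column from the right: bit − bit − borrow-in; if negative, add 2 and borrow 1 from the next column):
borrow: 01000011000
        01001110011
-       00101000110
-------------------
        00100101101

Method 2 - Add two's complement:
Two's complement of 00101000110: invert → 11010111001, add 1 → 11010111010
  01001110011
+ 11010111010
-------------
 100100101101  (end carry out of the top bit = 1)
Discarding the end carry: 00100101101
Decimal check:
  01001110011 = 512 + 64 + 32 + 16 + 2 + 1 = 627
  00101000110 = 256 + 64 + 4 + 2 = 326
  627 - 326 = 301, and 00100101101 = 256 + 32 + 8 + 4 + 1 = 301 ✓



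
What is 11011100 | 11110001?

OR: 1 when either bit is 1
  11011100
| 11110001
----------
  11111101
Decimal: 220 | 241 = 253



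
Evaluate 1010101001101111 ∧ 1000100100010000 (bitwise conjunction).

AND: 1 only when both bits are 1
  1010101001101111
& 1000100100010000
------------------
  1000100000000000
Decimal: 43631 & 35088 = 34816



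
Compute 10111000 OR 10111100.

OR: 1 when either bit is 1
  10111000
| 10111100
----------
  10111100
Decimal: 184 | 188 = 188



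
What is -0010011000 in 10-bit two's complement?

Original: 0010011000
Step 1 - Invert all bits: 1101100111
Step 2 - Add 1: 1101101000
Verification: 0010011000 + 1101101000 = 10000000000; discarding the end carry (carry out of the top bit) leaves the 10-bit value 0000000000, as required for x + (-x)



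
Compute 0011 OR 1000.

OR: 1 when either bit is 1
  0011
| 1000
------
  1011
Decimal: 3 | 8 = 11



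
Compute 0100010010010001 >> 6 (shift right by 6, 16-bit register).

Original: 0100010010010001 (decimal 17553)
Shift right by 6 positions
Drop the 6 low bits; fill with zeros on the left
Result: 0000000100010010 (decimal 274)
Equivalent: 17553 >> 6 = 17553 ÷ 2^6 = 274



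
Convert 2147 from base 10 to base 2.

Using repeated division by 2:
2147 ÷ 2 = 1073 remainder 1
1073 ÷ 2 = 536 remainder 1
536 ÷ 2 = 268 remainder 0
268 ÷ 2 = 134 remainder 0
134 ÷ 2 = 67 remainder 0
67 ÷ 2 = 33 remainder 1
33 ÷ 2 = 16 remainder 1
16 ÷ 2 = 8 remainder 0
8 ÷ 2 = 4 remainder 0
4 ÷ 2 = 2 remainder 0
2 ÷ 2 = 1 remainder 0
1 ÷ 2 = 0 remainder 1
Reading remainders bottom to top: 100001100011



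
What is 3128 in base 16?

Using repeated division by 16 (digits 10–15 are A–F):
3128 ÷ 16 = 195 remainder 8
195 ÷ 16 = 12 remainder 3
12 ÷ 16 = 0 remainder 12 (C)
Reading remainders bottom to top: C38



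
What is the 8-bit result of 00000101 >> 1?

Original: 00000101 (decimal 5)
Shift right by 1 position
Drop the 1 low bit; fill with zero on the left
Result: 00000010 (decimal 2)
Equivalent: 5 >> 1 = 5 ÷ 2^1 = 2



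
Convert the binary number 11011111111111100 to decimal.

Sum of powers of 2 for each 1-bit:
2^2 + 2^3 + 2^4 + 2^5 + 2^6 + 2^7 + 2^8 + 2^9 + 2^10 + 2^11 + 2^12 + 2^13 + 2^15 + 2^16
= 4 + 8 + 16 + 32 + 64 + 128 + 256 + 512 + 1024 + 2048 + 4096 + 8192 + 32768 + 65536
= 114684



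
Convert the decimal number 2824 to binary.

Using repeated division by 2:
2824 ÷ 2 = 1412 remainder 0
1412 ÷ 2 = 706 remainder 0
706 ÷ 2 = 353 remainder 0
353 ÷ 2 = 176 remainder 1
176 ÷ 2 = 88 remainder 0
88 ÷ 2 = 44 remainder 0
44 ÷ 2 = 22 remainder 0
22 ÷ 2 = 11 remainder 0
11 ÷ 2 = 5 remainder 1
5 ÷ 2 = 2 remainder 1
2 ÷ 2 = 1 remainder 0
1 ÷ 2 = 0 remainder 1
Reading remainders bottom to top: 101100001000



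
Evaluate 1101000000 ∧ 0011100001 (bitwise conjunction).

AND: 1 only when both bits are 1
  1101000000
& 0011100001
------------
  0001000000
Decimal: 832 & 225 = 64



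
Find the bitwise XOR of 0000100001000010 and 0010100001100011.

XOR: 1 when bits differ
  0000100001000010
^ 0010100001100011
------------------
  0010000000100001
Decimal: 2114 ^ 10339 = 8225



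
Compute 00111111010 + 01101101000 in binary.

Add column by column from the right: bit + bit + carry-in; write the sum mod 2, carry 1 when the sum is 2 or 3.
carry:  11111110000
        00111111010
+       01101101000
-------------------
       010101100010
(the carry out of the leftmost column, 0, becomes the leading bit)
Decimal check:
  00111111010 = 256 + 128 + 64 + 32 + 16 + 8 + 2 = 506
  01101101000 = 512 + 256 + 64 + 32 + 8 = 872
  506 + 872 = 1378, and 010101100010 = 1024 + 256 + 64 + 32 + 2 = 1378 ✓



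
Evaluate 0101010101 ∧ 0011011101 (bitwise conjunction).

AND: 1 only when both bits are 1
  0101010101
& 0011011101
------------
  0001010101
Decimal: 341 & 221 = 85



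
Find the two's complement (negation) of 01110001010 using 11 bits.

Original: 01110001010
Step 1 - Invert all bits: 10001110101
Step 2 - Add 1: 10001110110
Verification: 01110001010 + 10001110110 = 100000000000; discarding the end carry (carry out of the top bit) leaves the 11-bit value 00000000000, as required for x + (-x)



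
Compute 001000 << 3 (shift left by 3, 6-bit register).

Original: 001000 (decimal 8)
Shift left by 3 positions
Append 3 zeros on the right and drop the 3 high bits that overflow the 6-bit width
Result: 000000 (decimal 0)
Equivalent: 8 << 3 = 8 × 2^3 = 64, truncated to 6 bits = 0



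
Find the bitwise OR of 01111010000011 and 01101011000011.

OR: 1 when either bit is 1
  01111010000011
| 01101011000011
----------------
  01111011000011
Decimal: 7811 | 6851 = 7875



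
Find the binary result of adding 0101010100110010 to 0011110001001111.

Add column by column from the right: bit + bit + carry-in; write the sum mod 2, carry 1 when the sum is 2 or 3.
carry:  1111100011111100
        0101010100110010
+       0011110001001111
------------------------
       01001000110000001
(the carry out of the leftmost column, 0, becomes the leading bit)
Decimal check:
  0101010100110010 = 16384 + 4096 + 1024 + 256 + 32 + 16 + 2 = 21810
  0011110001001111 = 8192 + 4096 + 2048 + 1024 + 64 + 8 + 4 + 2 + 1 = 15439
  21810 + 15439 = 37249, and 01001000110000001 = 32768 + 4096 + 256 + 128 + 1 = 37249 ✓



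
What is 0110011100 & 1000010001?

AND: 1 only when both bits are 1
  0110011100
& 1000010001
------------
  0000010000
Decimal: 412 & 529 = 16



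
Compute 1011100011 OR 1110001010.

OR: 1 when either bit is 1
  1011100011
| 1110001010
------------
  1111101011
Decimal: 739 | 906 = 1003



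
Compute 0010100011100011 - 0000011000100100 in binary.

Method 1 - Direct subtraction (column by column from the right: bit − bit − borrow-in; if negative, add 2 and borrow 1 from the next column):
borrow: 0000110001111000
        0010100011100011
-       0000011000100100
------------------------
        0010001010111111

Method 2 - Add two's complement:
Two's complement of 0000011000100100: invert → 1111100111011011, add 1 → 1111100111011100
  0010100011100011
+ 1111100111011100
------------------
 10010001010111111  (end carry out of the top bit = 1)
Discarding the end carry: 0010001010111111
Decimal check:
  0010100011100011 = 8192 + 2048 + 128 + 64 + 32 + 2 + 1 = 10467
  0000011000100100 = 1024 + 512 + 32 + 4 = 1572
  10467 - 1572 = 8895, and 0010001010111111 = 8192 + 512 + 128 + 32 + 16 + 8 + 4 + 2 + 1 = 8895 ✓



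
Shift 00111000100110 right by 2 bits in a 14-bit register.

Original: 00111000100110 (decimal 3622)
Shift right by 2 positions
Drop the 2 low bits; fill with zeros on the left
Result: 00001110001001 (decimal 905)
Equivalent: 3622 >> 2 = 3622 ÷ 2^2 = 905



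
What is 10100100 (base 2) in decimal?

Sum of powers of 2 for each 1-bit:
2^2 + 2^5 + 2^7
= 4 + 32 + 128
= 164



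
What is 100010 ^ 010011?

XOR: 1 when bits differ
  100010
^ 010011
--------
  110001
Decimal: 34 ^ 19 = 49



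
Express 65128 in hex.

Using repeated division by 16 (digits 10–15 are A–F):
65128 ÷ 16 = 4070 remainder 8
4070 ÷ 16 = 254 remainder 6
254 ÷ 16 = 15 remainder 14 (E)
15 ÷ 16 = 0 remainder 15 (F)
Reading remainders bottom to top: FE68



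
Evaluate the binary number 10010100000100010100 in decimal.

Sum of powers of 2 for each 1-bit:
2^2 + 2^4 + 2^8 + 2^14 + 2^16 + 2^19
= 4 + 16 + 256 + 16384 + 65536 + 524288
= 606484



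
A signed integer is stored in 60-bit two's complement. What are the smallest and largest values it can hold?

For 60-bit two's complement:
Minimum: -2^59 = -576460752303423488
Maximum: 2^59 - 1 = 576460752303423487



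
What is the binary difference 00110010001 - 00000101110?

Method 1 - Direct subtraction (column by column from the right: bit − bit − borrow-in; if negative, add 2 and borrow 1 from the next column):
borrow: 00011011100
        00110010001
-       00000101110
-------------------
        00101100011

Method 2 - Add two's complement:
Two's complement of 00000101110: invert → 11111010001, add 1 → 11111010010
  00110010001
+ 11111010010
-------------
 100101100011  (end carry out of the top bit = 1)
Discarding the end carry: 00101100011
Decimal check:
  00110010001 = 256 + 128 + 16 + 1 = 401
  00000101110 = 32 + 8 + 4 + 2 = 46
  401 - 46 = 355, and 00101100011 = 256 + 64 + 32 + 2 + 1 = 355 ✓



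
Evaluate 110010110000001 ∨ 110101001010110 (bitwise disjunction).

OR: 1 when either bit is 1
  110010110000001
| 110101001010110
-----------------
  110111111010111
Decimal: 25985 | 27222 = 28631



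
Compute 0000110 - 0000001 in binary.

Method 1 - Direct subtraction (column by column from the right: bit − bit − borrow-in; if negative, add 2 and borrow 1 from the next column):
borrow: 0000010
        0000110
-       0000001
---------------
        0000101

Method 2 - Add two's complement:
Two's complement of 0000001: invert → 1111110, add 1 → 1111111
  0000110
+ 1111111
---------
 10000101  (end carry out of the top bit = 1)
Discarding the end carry: 0000101
Decimal check:
  0000110 = 4 + 2 = 6
  0000001 = 1
  6 - 1 = 5, and 0000101 = 4 + 1 = 5 ✓



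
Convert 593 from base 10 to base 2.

Using repeated division by 2:
593 ÷ 2 = 296 remainder 1
296 ÷ 2 = 148 remainder 0
148 ÷ 2 = 74 remainder 0
74 ÷ 2 = 37 remainder 0
37 ÷ 2 = 18 remainder 1
18 ÷ 2 = 9 remainder 0
9 ÷ 2 = 4 remainder 1
4 ÷ 2 = 2 remainder 0
2 ÷ 2 = 1 remainder 0
1 ÷ 2 = 0 remainder 1
Reading remainders bottom to top: 1001010001



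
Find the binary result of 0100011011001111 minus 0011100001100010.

Method 1 - Direct subtraction (column by column from the right: bit − bit − borrow-in; if negative, add 2 and borrow 1 from the next column):
borrow: 0111000011000000
        0100011011001111
-       0011100001100010
------------------------
        0000111001101101

Method 2 - Add two's complement:
Two's complement of 0011100001100010: invert → 1100011110011101, add 1 → 1100011110011110
  0100011011001111
+ 1100011110011110
------------------
 10000111001101101  (end carry out of the top bit = 1)
Discarding the end carry: 0000111001101101
Decimal check:
  0100011011001111 = 16384 + 1024 + 512 + 128 + 64 + 8 + 4 + 2 + 1 = 18127
  0011100001100010 = 8192 + 4096 + 2048 + 64 + 32 + 2 = 14434
  18127 - 14434 = 3693, and 0000111001101101 = 2048 + 1024 + 512 + 64 + 32 + 8 + 4 + 1 = 3693 ✓

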